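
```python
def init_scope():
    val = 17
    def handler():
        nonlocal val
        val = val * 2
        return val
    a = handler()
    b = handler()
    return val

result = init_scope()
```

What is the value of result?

Step 1: val starts at 17.
Step 2: First handler(): val = 17 * 2 = 34.
Step 3: Second handler(): val = 34 * 2 = 68.
Step 4: result = 68

The answer is 68.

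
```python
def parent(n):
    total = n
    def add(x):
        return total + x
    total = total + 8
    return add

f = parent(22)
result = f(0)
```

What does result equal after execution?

Step 1: parent(22) sets total = 22, then total = 22 + 8 = 30.
Step 2: Closures capture by reference, so add sees total = 30.
Step 3: f(0) returns 30 + 0 = 30

The answer is 30.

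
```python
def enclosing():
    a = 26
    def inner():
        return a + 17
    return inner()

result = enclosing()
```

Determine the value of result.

Step 1: enclosing() defines a = 26.
Step 2: inner() reads a = 26 from enclosing scope, returns 26 + 17 = 43.
Step 3: result = 43

The answer is 43.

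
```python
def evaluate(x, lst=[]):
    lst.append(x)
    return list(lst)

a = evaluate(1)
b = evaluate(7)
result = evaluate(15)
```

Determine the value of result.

Step 1: Default list is shared. list() creates copies for return values.
Step 2: Internal list grows: [1] -> [1, 7] -> [1, 7, 15].
Step 3: result = [1, 7, 15]

The answer is [1, 7, 15].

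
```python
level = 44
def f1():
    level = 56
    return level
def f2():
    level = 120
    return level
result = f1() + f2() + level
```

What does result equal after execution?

Step 1: Each function shadows global level with its own local.
Step 2: f1() returns 56, f2() returns 120.
Step 3: Global level = 44 is unchanged. result = 56 + 120 + 44 = 220

The answer is 220.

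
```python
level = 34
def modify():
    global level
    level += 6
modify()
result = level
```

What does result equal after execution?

Step 1: level = 34 globally.
Step 2: modify() modifies global level: level += 6 = 40.
Step 3: result = 40

The answer is 40.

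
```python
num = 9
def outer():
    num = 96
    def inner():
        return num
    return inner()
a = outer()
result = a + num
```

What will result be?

Step 1: outer() has local num = 96. inner() reads from enclosing.
Step 2: outer() returns 96. Global num = 9 unchanged.
Step 3: result = 96 + 9 = 105

The answer is 105.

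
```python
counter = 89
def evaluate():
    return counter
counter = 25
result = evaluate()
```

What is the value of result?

Step 1: counter is first set to 89, then reassigned to 25.
Step 2: evaluate() is called after the reassignment, so it looks up the current global counter = 25.
Step 3: result = 25

The answer is 25.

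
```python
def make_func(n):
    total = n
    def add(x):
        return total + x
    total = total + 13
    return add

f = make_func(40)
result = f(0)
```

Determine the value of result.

Step 1: make_func(40) sets total = 40, then total = 40 + 13 = 53.
Step 2: Closures capture by reference, so add sees total = 53.
Step 3: f(0) returns 53 + 0 = 53

The answer is 53.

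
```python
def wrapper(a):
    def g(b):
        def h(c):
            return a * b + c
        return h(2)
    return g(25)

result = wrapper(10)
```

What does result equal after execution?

Step 1: a = 10, b = 25, c = 2.
Step 2: h() computes a * b + c = 10 * 25 + 2 = 252.
Step 3: result = 252

The answer is 252.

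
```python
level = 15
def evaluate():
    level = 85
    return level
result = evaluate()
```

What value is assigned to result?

Step 1: Global level = 15.
Step 2: evaluate() creates local level = 85, shadowing the global.
Step 3: Returns local level = 85. result = 85

The answer is 85.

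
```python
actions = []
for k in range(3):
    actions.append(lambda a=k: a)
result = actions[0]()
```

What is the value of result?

Step 1: Default argument a=k captures k's value at each iteration.
Step 2: actions[0] captured a = 0 when k was 0.
Step 3: result = 0

The answer is 0.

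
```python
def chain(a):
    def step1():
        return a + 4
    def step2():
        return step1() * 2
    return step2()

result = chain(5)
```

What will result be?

Step 1: chain(5) captures a = 5.
Step 2: step2() calls step1() which returns 5 + 4 = 9.
Step 3: step2() returns 9 * 2 = 18

The answer is 18.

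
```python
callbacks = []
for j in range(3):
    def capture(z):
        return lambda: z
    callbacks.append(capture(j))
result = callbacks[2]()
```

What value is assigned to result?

Step 1: capture(j) creates a new scope capturing z = j at call time.
Step 2: callbacks[2] = capture(2), so its lambda captures z = 2.
Step 3: result = 2 (closure factory fixes late binding)

The answer is 2.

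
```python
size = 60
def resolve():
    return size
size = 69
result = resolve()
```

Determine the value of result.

Step 1: size is first set to 60, then reassigned to 69.
Step 2: resolve() is called after the reassignment, so it looks up the current global size = 69.
Step 3: result = 69

The answer is 69.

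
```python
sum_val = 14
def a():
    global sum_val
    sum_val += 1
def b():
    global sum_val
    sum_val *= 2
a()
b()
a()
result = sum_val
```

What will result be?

Step 1: sum_val = 14.
Step 2: a(): sum_val = 14 + 1 = 15.
Step 3: b(): sum_val = 15 * 2 = 30.
Step 4: a(): sum_val = 30 + 1 = 31

The answer is 31.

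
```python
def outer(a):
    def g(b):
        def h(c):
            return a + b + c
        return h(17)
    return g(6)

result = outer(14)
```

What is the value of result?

Step 1: a = 14, b = 6, c = 17 across three nested scopes.
Step 2: h() accesses all three via LEGB rule.
Step 3: result = 14 + 6 + 17 = 37

The answer is 37.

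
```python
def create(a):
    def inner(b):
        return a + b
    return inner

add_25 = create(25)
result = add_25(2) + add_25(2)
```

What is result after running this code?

Step 1: add_25 captures a = 25.
Step 2: add_25(2) = 25 + 2 = 27, called twice.
Step 3: result = 27 + 27 = 54

The answer is 54.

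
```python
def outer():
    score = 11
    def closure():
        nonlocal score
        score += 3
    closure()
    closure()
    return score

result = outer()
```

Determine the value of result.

Step 1: score starts at 11.
Step 2: closure() is called 2 times, each adding 3.
Step 3: score = 11 + 3 * 2 = 17

The answer is 17.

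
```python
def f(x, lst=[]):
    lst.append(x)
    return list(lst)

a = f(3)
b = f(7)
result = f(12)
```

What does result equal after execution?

Step 1: Default list is shared. list() creates copies for return values.
Step 2: Internal list grows: [3] -> [3, 7] -> [3, 7, 12].
Step 3: result = [3, 7, 12]

The answer is [3, 7, 12].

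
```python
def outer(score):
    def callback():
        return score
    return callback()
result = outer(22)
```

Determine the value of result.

Step 1: outer(22) binds parameter score = 22.
Step 2: callback() looks up score in enclosing scope and finds the parameter score = 22.
Step 3: result = 22

The answer is 22.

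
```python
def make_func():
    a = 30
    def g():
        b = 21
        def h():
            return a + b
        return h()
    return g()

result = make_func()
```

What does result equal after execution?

Step 1: make_func() defines a = 30. g() defines b = 21.
Step 2: h() accesses both from enclosing scopes: a = 30, b = 21.
Step 3: result = 30 + 21 = 51

The answer is 51.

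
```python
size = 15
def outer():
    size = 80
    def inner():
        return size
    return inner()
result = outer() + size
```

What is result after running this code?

Step 1: Global size = 15. outer() shadows with size = 80.
Step 2: inner() returns enclosing size = 80. outer() = 80.
Step 3: result = 80 + global size (15) = 95

The answer is 95.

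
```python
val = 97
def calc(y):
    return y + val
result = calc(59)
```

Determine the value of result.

Step 1: val = 97 is defined globally.
Step 2: calc(59) uses parameter y = 59 and looks up val from global scope = 97.
Step 3: result = 59 + 97 = 156

The answer is 156.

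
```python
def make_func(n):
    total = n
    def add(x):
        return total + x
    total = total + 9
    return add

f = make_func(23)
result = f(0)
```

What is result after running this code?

Step 1: make_func(23) sets total = 23, then total = 23 + 9 = 32.
Step 2: Closures capture by reference, so add sees total = 32.
Step 3: f(0) returns 32 + 0 = 32

The answer is 32.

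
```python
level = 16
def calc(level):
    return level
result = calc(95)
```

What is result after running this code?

Step 1: Global level = 16.
Step 2: calc(95) takes parameter level = 95, which shadows the global.
Step 3: result = 95

The answer is 95.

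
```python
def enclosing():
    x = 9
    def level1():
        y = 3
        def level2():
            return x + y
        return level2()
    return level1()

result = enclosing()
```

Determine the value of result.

Step 1: x = 9 in enclosing. y = 3 in level1.
Step 2: level2() reads x = 9 and y = 3 from enclosing scopes.
Step 3: result = 9 + 3 = 12

The answer is 12.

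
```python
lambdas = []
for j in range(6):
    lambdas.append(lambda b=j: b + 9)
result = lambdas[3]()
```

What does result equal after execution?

Step 1: Default argument b=j captures j's value at definition time.
Step 2: lambdas[3] was defined when j = 3, so b defaults to 3.
Step 3: result = 3 + 9 = 12 (default arg fixes the late binding issue)

The answer is 12.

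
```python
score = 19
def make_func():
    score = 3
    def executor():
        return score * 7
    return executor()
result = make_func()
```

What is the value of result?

Step 1: make_func() shadows global score with score = 3.
Step 2: executor() finds score = 3 in enclosing scope, computes 3 * 7 = 21.
Step 3: result = 21

The answer is 21.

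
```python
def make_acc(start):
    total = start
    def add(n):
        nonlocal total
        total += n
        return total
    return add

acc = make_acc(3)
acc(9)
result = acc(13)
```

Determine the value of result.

Step 1: make_acc(3) creates closure with total = 3.
Step 2: First acc(9): total = 3 + 9 = 12.
Step 3: Second acc(13): total = 12 + 13 = 25. result = 25

The answer is 25.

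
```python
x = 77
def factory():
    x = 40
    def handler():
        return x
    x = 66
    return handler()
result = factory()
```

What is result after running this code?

Step 1: factory() sets x = 40, then later x = 66.
Step 2: handler() is called after x is reassigned to 66. Closures capture variables by reference, not by value.
Step 3: result = 66

The answer is 66.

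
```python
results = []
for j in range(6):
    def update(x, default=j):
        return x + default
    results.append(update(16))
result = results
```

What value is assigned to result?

Step 1: Default argument default=j is evaluated at function definition time.
Step 2: Each iteration creates update with default = current j value.
Step 3: update(16) returns 16 + default. results = [16, 17, 18, 19, 20, 21]

The answer is [16, 17, 18, 19, 20, 21].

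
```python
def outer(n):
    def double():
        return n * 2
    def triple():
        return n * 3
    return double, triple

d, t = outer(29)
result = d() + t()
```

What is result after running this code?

Step 1: Both closures capture the same n = 29.
Step 2: d() = 29 * 2 = 58, t() = 29 * 3 = 87.
Step 3: result = 58 + 87 = 145

The answer is 145.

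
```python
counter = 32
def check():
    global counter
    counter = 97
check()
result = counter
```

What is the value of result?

Step 1: counter = 32 globally.
Step 2: check() declares global counter and sets it to 97.
Step 3: After check(), global counter = 97. result = 97

The answer is 97.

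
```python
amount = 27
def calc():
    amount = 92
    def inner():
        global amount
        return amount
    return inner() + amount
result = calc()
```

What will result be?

Step 1: Global amount = 27. calc() shadows with local amount = 92.
Step 2: inner() uses global keyword, so inner() returns global amount = 27.
Step 3: calc() returns 27 + 92 = 119

The answer is 119.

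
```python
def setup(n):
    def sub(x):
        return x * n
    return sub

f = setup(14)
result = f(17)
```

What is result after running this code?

Step 1: setup(14) creates a closure capturing n = 14.
Step 2: f(17) computes 17 * 14 = 238.
Step 3: result = 238

The answer is 238.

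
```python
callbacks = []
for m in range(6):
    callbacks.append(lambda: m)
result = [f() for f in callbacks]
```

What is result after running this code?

Step 1: All 6 lambdas share the same variable m.
Step 2: After the loop, m = 5.
Step 3: Each call returns 5. result = [5, 5, 5, 5, 5, 5]

The answer is [5, 5, 5, 5, 5, 5].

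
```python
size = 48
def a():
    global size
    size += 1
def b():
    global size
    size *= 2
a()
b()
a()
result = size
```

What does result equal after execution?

Step 1: size = 48.
Step 2: a(): size = 48 + 1 = 49.
Step 3: b(): size = 49 * 2 = 98.
Step 4: a(): size = 98 + 1 = 99

The answer is 99.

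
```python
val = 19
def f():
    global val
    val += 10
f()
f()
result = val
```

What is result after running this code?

Step 1: val = 19.
Step 2: First f(): val = 19 + 10 = 29.
Step 3: Second f(): val = 29 + 10 = 39. result = 39

The answer is 39.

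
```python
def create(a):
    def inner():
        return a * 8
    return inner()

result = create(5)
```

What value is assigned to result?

Step 1: create(5) binds parameter a = 5.
Step 2: inner() accesses a = 5 from enclosing scope.
Step 3: result = 5 * 8 = 40

The answer is 40.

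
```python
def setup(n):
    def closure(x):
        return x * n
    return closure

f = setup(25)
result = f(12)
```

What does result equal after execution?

Step 1: setup(25) creates a closure capturing n = 25.
Step 2: f(12) computes 12 * 25 = 300.
Step 3: result = 300

The answer is 300.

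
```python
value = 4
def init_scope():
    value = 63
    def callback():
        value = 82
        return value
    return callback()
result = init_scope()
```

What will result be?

Step 1: Three scopes define value: global (4), init_scope (63), callback (82).
Step 2: callback() has its own local value = 82, which shadows both enclosing and global.
Step 3: result = 82 (local wins in LEGB)

The answer is 82.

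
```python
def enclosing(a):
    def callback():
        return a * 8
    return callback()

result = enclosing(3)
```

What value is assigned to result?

Step 1: enclosing(3) binds parameter a = 3.
Step 2: callback() accesses a = 3 from enclosing scope.
Step 3: result = 3 * 8 = 24

The answer is 24.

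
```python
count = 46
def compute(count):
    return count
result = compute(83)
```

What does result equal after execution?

Step 1: Global count = 46.
Step 2: compute(83) takes parameter count = 83, which shadows the global.
Step 3: result = 83

The answer is 83.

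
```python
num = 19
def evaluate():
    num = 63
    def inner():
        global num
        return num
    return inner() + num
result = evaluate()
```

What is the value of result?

Step 1: Global num = 19. evaluate() shadows with local num = 63.
Step 2: inner() uses global keyword, so inner() returns global num = 19.
Step 3: evaluate() returns 19 + 63 = 82

The answer is 82.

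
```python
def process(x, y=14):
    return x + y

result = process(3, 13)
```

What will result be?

Step 1: process(3, 13) overrides default y with 13.
Step 2: Returns 3 + 13 = 16.
Step 3: result = 16

The answer is 16.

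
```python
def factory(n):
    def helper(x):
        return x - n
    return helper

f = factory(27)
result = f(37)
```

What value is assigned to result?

Step 1: factory(27) creates a closure capturing n = 27.
Step 2: f(37) computes 37 - 27 = 10.
Step 3: result = 10

The answer is 10.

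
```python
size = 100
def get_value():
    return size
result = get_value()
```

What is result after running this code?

Step 1: size = 100 is defined in the global scope.
Step 2: get_value() looks up size. No local size exists, so Python checks the global scope via LEGB rule and finds size = 100.
Step 3: result = 100

The answer is 100.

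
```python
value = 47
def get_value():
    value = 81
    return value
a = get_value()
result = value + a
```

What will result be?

Step 1: Global value = 47. get_value() returns local value = 81.
Step 2: a = 81. Global value still = 47.
Step 3: result = 47 + 81 = 128

The answer is 128.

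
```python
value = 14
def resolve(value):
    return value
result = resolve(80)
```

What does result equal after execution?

Step 1: Global value = 14.
Step 2: resolve(80) takes parameter value = 80, which shadows the global.
Step 3: result = 80

The answer is 80.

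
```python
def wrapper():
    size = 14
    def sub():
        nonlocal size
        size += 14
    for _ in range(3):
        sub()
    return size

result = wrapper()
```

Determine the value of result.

Step 1: size = 14.
Step 2: sub() is called 3 times in a loop, each adding 14 via nonlocal.
Step 3: size = 14 + 14 * 3 = 56

The answer is 56.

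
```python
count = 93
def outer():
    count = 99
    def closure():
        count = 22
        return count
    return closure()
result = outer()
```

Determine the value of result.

Step 1: Three scopes define count: global (93), outer (99), closure (22).
Step 2: closure() has its own local count = 22, which shadows both enclosing and global.
Step 3: result = 22 (local wins in LEGB)

The answer is 22.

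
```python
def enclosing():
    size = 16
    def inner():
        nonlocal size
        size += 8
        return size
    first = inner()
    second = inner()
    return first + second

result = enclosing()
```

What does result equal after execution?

Step 1: size starts at 16.
Step 2: First call: size = 16 + 8 = 24, returns 24.
Step 3: Second call: size = 24 + 8 = 32, returns 32.
Step 4: result = 24 + 32 = 56

The answer is 56.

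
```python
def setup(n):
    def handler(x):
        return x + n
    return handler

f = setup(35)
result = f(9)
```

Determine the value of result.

Step 1: setup(35) creates a closure that captures n = 35.
Step 2: f(9) calls the closure with x = 9, returning 9 + 35 = 44.
Step 3: result = 44

The answer is 44.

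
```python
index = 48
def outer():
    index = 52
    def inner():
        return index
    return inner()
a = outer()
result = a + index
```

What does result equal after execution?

Step 1: outer() has local index = 52. inner() reads from enclosing.
Step 2: outer() returns 52. Global index = 48 unchanged.
Step 3: result = 52 + 48 = 100

The answer is 100.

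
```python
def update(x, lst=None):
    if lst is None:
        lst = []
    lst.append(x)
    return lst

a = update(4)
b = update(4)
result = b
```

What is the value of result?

Step 1: None default with guard creates a NEW list each call.
Step 2: a = [4] (fresh list). b = [4] (another fresh list).
Step 3: result = [4] (this is the fix for mutable default)

The answer is [4].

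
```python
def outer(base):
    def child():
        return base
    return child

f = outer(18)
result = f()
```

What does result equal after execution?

Step 1: outer(18) creates closure capturing base = 18.
Step 2: f() returns the captured base = 18.
Step 3: result = 18

The answer is 18.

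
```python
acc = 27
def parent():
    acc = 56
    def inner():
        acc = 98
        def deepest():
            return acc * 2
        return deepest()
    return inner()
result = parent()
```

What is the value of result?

Step 1: deepest() looks up acc through LEGB: not local, finds acc = 98 in enclosing inner().
Step 2: Returns 98 * 2 = 196.
Step 3: result = 196

The answer is 196.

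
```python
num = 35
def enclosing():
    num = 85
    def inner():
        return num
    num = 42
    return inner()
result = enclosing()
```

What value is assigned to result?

Step 1: enclosing() sets num = 85, then later num = 42.
Step 2: inner() is called after num is reassigned to 42. Closures capture variables by reference, not by value.
Step 3: result = 42

The answer is 42.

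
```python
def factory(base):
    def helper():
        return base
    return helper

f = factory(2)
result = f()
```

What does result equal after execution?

Step 1: factory(2) creates closure capturing base = 2.
Step 2: f() returns the captured base = 2.
Step 3: result = 2

The answer is 2.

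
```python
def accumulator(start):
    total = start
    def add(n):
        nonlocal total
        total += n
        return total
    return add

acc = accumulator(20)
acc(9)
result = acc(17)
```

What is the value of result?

Step 1: accumulator(20) creates closure with total = 20.
Step 2: First acc(9): total = 20 + 9 = 29.
Step 3: Second acc(17): total = 29 + 17 = 46. result = 46

The answer is 46.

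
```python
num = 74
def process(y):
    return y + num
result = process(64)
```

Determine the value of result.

Step 1: num = 74 is defined globally.
Step 2: process(64) uses parameter y = 64 and looks up num from global scope = 74.
Step 3: result = 64 + 74 = 138

The answer is 138.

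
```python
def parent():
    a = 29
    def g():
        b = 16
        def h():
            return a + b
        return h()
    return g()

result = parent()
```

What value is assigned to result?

Step 1: parent() defines a = 29. g() defines b = 16.
Step 2: h() accesses both from enclosing scopes: a = 29, b = 16.
Step 3: result = 29 + 16 = 45

The answer is 45.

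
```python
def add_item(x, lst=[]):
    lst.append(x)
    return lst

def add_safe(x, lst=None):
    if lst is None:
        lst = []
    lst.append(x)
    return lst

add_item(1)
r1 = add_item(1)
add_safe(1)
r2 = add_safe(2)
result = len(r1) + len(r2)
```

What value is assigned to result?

Step 1: add_item shares mutable default: after 2 calls, lst = [1, 1], len = 2.
Step 2: add_safe creates fresh list each time: r2 = [2], len = 1.
Step 3: result = 2 + 1 = 3

The answer is 3.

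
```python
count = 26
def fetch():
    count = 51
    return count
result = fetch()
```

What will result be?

Step 1: Global count = 26.
Step 2: fetch() creates local count = 51, shadowing the global.
Step 3: Returns local count = 51. result = 51

The answer is 51.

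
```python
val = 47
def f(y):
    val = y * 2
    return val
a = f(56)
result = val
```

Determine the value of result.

Step 1: Global val = 47.
Step 2: f(56) creates local val = 56 * 2 = 112.
Step 3: Global val unchanged because no global keyword. result = 47

The answer is 47.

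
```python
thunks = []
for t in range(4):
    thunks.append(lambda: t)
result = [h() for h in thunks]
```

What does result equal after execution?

Step 1: All 4 lambdas share the same variable t.
Step 2: After the loop, t = 3.
Step 3: Each call returns 3. result = [3, 3, 3, 3]

The answer is [3, 3, 3, 3].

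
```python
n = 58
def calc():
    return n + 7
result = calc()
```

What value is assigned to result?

Step 1: n = 58 is defined globally.
Step 2: calc() looks up n from global scope = 58, then computes 58 + 7 = 65.
Step 3: result = 65

The answer is 65.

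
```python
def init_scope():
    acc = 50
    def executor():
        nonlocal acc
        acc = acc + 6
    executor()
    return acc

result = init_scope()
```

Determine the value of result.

Step 1: init_scope() sets acc = 50.
Step 2: executor() uses nonlocal to modify acc in init_scope's scope: acc = 50 + 6 = 56.
Step 3: init_scope() returns the modified acc = 56

The answer is 56.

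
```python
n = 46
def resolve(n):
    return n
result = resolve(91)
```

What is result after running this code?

Step 1: Global n = 46.
Step 2: resolve(91) takes parameter n = 91, which shadows the global.
Step 3: result = 91

The answer is 91.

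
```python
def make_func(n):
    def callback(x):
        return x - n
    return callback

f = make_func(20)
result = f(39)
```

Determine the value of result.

Step 1: make_func(20) creates a closure capturing n = 20.
Step 2: f(39) computes 39 - 20 = 19.
Step 3: result = 19

The answer is 19.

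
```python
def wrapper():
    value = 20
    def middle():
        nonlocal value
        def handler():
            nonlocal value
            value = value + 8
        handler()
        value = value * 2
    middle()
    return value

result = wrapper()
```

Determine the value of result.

Step 1: value = 20.
Step 2: handler() adds 8: value = 20 + 8 = 28.
Step 3: middle() doubles: value = 28 * 2 = 56.
Step 4: result = 56

The answer is 56.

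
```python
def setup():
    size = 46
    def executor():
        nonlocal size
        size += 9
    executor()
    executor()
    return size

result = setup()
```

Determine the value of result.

Step 1: size starts at 46.
Step 2: executor() is called 2 times, each adding 9.
Step 3: size = 46 + 9 * 2 = 64

The answer is 64.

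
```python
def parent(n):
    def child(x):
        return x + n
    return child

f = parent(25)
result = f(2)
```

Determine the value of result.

Step 1: parent(25) creates a closure that captures n = 25.
Step 2: f(2) calls the closure with x = 2, returning 2 + 25 = 27.
Step 3: result = 27

The answer is 27.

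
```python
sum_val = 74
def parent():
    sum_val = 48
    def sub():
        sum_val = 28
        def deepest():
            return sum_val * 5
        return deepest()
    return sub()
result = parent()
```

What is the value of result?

Step 1: deepest() looks up sum_val through LEGB: not local, finds sum_val = 28 in enclosing sub().
Step 2: Returns 28 * 5 = 140.
Step 3: result = 140

The answer is 140.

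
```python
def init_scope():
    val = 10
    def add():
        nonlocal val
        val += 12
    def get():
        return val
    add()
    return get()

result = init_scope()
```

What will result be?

Step 1: val = 10. add() modifies it via nonlocal, get() reads it.
Step 2: add() makes val = 10 + 12 = 22.
Step 3: get() returns 22. result = 22

The answer is 22.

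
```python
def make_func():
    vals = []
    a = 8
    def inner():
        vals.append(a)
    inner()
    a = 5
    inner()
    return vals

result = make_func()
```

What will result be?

Step 1: a = 8. inner() appends current a to vals.
Step 2: First inner(): appends 8. Then a = 5.
Step 3: Second inner(): appends 5 (closure sees updated a). result = [8, 5]

The answer is [8, 5].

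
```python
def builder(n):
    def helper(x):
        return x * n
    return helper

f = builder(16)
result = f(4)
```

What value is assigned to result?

Step 1: builder(16) creates a closure capturing n = 16.
Step 2: f(4) computes 4 * 16 = 64.
Step 3: result = 64

The answer is 64.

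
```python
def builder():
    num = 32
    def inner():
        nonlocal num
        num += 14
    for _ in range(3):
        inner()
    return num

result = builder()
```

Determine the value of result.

Step 1: num = 32.
Step 2: inner() is called 3 times in a loop, each adding 14 via nonlocal.
Step 3: num = 32 + 14 * 3 = 74

The answer is 74.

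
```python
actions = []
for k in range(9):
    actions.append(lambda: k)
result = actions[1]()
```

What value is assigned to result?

Step 1: The loop creates 9 lambdas, all referencing the same variable k.
Step 2: After the loop, k = 8 (final value).
Step 3: actions[1]() looks up k at call time and finds 8. This is the late binding gotcha. result = 8

The answer is 8.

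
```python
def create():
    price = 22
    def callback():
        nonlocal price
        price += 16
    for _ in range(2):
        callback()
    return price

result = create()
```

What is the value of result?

Step 1: price = 22.
Step 2: callback() is called 2 times in a loop, each adding 16 via nonlocal.
Step 3: price = 22 + 16 * 2 = 54

The answer is 54.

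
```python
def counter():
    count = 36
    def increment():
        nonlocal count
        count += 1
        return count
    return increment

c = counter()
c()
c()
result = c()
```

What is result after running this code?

Step 1: counter() creates closure with count = 36.
Step 2: Each c() call increments count via nonlocal. After 3 calls: 36 + 3 = 39.
Step 3: result = 39

The answer is 39.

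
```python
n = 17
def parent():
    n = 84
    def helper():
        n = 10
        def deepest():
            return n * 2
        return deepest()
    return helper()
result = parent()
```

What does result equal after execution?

Step 1: deepest() looks up n through LEGB: not local, finds n = 10 in enclosing helper().
Step 2: Returns 10 * 2 = 20.
Step 3: result = 20

The answer is 20.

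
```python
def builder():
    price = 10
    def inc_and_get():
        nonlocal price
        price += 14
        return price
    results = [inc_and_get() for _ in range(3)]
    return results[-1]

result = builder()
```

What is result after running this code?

Step 1: price = 10.
Step 2: Three calls to inc_and_get(), each adding 14.
Step 3: Last value = 10 + 14 * 3 = 52

The answer is 52.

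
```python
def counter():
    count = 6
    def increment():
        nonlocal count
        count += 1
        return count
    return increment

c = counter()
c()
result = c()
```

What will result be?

Step 1: counter() creates closure with count = 6.
Step 2: Each c() call increments count via nonlocal. After 2 calls: 6 + 2 = 8.
Step 3: result = 8

The answer is 8.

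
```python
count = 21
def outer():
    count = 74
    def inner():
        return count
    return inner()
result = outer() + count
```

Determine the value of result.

Step 1: Global count = 21. outer() shadows with count = 74.
Step 2: inner() returns enclosing count = 74. outer() = 74.
Step 3: result = 74 + global count (21) = 95

The answer is 95.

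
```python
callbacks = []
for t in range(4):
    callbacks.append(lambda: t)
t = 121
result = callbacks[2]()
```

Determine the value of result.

Step 1: Lambdas capture the variable t by reference, not by value.
Step 2: After the loop, t is reassigned to 121.
Step 3: callbacks[2]() looks up the current t = 121. result = 121

The answer is 121.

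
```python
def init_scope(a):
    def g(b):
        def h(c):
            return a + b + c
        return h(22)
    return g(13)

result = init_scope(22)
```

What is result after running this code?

Step 1: a = 22, b = 13, c = 22 across three nested scopes.
Step 2: h() accesses all three via LEGB rule.
Step 3: result = 22 + 13 + 22 = 57

The answer is 57.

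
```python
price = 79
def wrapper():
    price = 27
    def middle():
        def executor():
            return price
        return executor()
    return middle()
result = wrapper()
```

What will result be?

Step 1: wrapper() defines price = 27. middle() and executor() have no local price.
Step 2: executor() checks local (none), enclosing middle() (none), enclosing wrapper() and finds price = 27.
Step 3: result = 27

The answer is 27.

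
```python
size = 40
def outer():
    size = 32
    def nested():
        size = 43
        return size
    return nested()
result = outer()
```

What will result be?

Step 1: Three scopes define size: global (40), outer (32), nested (43).
Step 2: nested() has its own local size = 43, which shadows both enclosing and global.
Step 3: result = 43 (local wins in LEGB)

The answer is 43.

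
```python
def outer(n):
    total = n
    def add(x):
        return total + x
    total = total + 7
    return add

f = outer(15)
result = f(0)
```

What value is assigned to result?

Step 1: outer(15) sets total = 15, then total = 15 + 7 = 22.
Step 2: Closures capture by reference, so add sees total = 22.
Step 3: f(0) returns 22 + 0 = 22

The answer is 22.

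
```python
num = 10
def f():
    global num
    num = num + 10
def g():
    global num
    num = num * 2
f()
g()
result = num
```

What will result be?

Step 1: num = 10.
Step 2: f() adds 10: num = 10 + 10 = 20.
Step 3: g() doubles: num = 20 * 2 = 40.
Step 4: result = 40

The answer is 40.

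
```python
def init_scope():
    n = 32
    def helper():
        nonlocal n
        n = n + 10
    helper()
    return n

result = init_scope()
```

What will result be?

Step 1: init_scope() sets n = 32.
Step 2: helper() uses nonlocal to modify n in init_scope's scope: n = 32 + 10 = 42.
Step 3: init_scope() returns the modified n = 42

The answer is 42.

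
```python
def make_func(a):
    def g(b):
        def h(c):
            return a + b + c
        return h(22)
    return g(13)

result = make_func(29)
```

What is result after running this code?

Step 1: a = 29, b = 13, c = 22 across three nested scopes.
Step 2: h() accesses all three via LEGB rule.
Step 3: result = 29 + 13 + 22 = 64

The answer is 64.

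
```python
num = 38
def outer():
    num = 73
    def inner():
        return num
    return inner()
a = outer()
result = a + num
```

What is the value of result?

Step 1: outer() has local num = 73. inner() reads from enclosing.
Step 2: outer() returns 73. Global num = 38 unchanged.
Step 3: result = 73 + 38 = 111

The answer is 111.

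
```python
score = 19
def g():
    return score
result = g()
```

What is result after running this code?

Step 1: score = 19 is defined in the global scope.
Step 2: g() looks up score. No local score exists, so Python checks the global scope via LEGB rule and finds score = 19.
Step 3: result = 19

The answer is 19.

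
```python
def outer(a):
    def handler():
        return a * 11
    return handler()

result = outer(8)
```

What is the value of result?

Step 1: outer(8) binds parameter a = 8.
Step 2: handler() accesses a = 8 from enclosing scope.
Step 3: result = 8 * 11 = 88

The answer is 88.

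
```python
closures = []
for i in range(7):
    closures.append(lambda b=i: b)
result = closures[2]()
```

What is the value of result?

Step 1: Default argument b=i captures i's value at each iteration.
Step 2: closures[2] captured b = 2 when i was 2.
Step 3: result = 2

The answer is 2.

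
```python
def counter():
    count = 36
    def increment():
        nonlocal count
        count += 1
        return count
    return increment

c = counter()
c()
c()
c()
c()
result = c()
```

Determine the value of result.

Step 1: counter() creates closure with count = 36.
Step 2: Each c() call increments count via nonlocal. After 5 calls: 36 + 5 = 41.
Step 3: result = 41

The answer is 41.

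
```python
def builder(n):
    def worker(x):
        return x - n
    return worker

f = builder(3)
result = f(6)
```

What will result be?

Step 1: builder(3) creates a closure capturing n = 3.
Step 2: f(6) computes 6 - 3 = 3.
Step 3: result = 3

The answer is 3.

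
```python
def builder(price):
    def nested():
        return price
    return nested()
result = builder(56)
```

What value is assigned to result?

Step 1: builder(56) binds parameter price = 56.
Step 2: nested() looks up price in enclosing scope and finds the parameter price = 56.
Step 3: result = 56

The answer is 56.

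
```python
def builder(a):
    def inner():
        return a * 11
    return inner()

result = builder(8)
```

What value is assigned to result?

Step 1: builder(8) binds parameter a = 8.
Step 2: inner() accesses a = 8 from enclosing scope.
Step 3: result = 8 * 11 = 88

The answer is 88.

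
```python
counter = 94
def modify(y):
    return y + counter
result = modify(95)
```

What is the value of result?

Step 1: counter = 94 is defined globally.
Step 2: modify(95) uses parameter y = 95 and looks up counter from global scope = 94.
Step 3: result = 95 + 94 = 189

The answer is 189.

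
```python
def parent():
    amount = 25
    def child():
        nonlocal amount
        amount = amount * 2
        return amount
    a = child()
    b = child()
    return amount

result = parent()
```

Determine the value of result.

Step 1: amount starts at 25.
Step 2: First child(): amount = 25 * 2 = 50.
Step 3: Second child(): amount = 50 * 2 = 100.
Step 4: result = 100

The answer is 100.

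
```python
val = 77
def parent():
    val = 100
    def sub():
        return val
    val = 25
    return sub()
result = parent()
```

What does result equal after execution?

Step 1: parent() sets val = 100, then later val = 25.
Step 2: sub() is called after val is reassigned to 25. Closures capture variables by reference, not by value.
Step 3: result = 25

The answer is 25.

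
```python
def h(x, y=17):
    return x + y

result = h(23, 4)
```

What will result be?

Step 1: h(23, 4) overrides default y with 4.
Step 2: Returns 23 + 4 = 27.
Step 3: result = 27

The answer is 27.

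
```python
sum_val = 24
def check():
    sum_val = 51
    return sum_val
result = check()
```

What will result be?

Step 1: Global sum_val = 24.
Step 2: check() creates local sum_val = 51, shadowing the global.
Step 3: Returns local sum_val = 51. result = 51

The answer is 51.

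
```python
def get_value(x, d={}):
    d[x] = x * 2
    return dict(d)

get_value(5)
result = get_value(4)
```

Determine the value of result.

Step 1: Mutable default dict is shared across calls.
Step 2: First call adds 5: 10. Second call adds 4: 8.
Step 3: result = {5: 10, 4: 8}

The answer is {5: 10, 4: 8}.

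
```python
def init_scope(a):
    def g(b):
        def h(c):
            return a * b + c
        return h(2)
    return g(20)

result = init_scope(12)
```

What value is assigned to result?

Step 1: a = 12, b = 20, c = 2.
Step 2: h() computes a * b + c = 12 * 20 + 2 = 242.
Step 3: result = 242

The answer is 242.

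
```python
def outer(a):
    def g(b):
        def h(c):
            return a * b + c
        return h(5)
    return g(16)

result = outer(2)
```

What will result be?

Step 1: a = 2, b = 16, c = 5.
Step 2: h() computes a * b + c = 2 * 16 + 5 = 37.
Step 3: result = 37

The answer is 37.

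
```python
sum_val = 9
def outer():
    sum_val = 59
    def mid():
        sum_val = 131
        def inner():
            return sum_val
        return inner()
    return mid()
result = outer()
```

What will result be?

Step 1: Three levels of shadowing: global 9, outer 59, mid 131.
Step 2: inner() finds sum_val = 131 in enclosing mid() scope.
Step 3: result = 131

The answer is 131.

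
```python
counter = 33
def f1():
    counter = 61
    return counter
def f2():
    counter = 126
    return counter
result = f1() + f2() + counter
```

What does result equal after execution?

Step 1: Each function shadows global counter with its own local.
Step 2: f1() returns 61, f2() returns 126.
Step 3: Global counter = 33 is unchanged. result = 61 + 126 + 33 = 220

The answer is 220.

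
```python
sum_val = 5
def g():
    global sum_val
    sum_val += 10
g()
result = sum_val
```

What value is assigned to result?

Step 1: sum_val = 5 globally.
Step 2: g() modifies global sum_val: sum_val += 10 = 15.
Step 3: result = 15

The answer is 15.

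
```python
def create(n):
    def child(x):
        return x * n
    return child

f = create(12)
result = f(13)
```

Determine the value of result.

Step 1: create(12) creates a closure capturing n = 12.
Step 2: f(13) computes 13 * 12 = 156.
Step 3: result = 156

The answer is 156.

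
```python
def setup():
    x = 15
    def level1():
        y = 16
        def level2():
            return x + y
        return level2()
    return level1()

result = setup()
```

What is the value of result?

Step 1: x = 15 in setup. y = 16 in level1.
Step 2: level2() reads x = 15 and y = 16 from enclosing scopes.
Step 3: result = 15 + 16 = 31

The answer is 31.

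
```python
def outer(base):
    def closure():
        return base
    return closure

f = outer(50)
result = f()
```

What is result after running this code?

Step 1: outer(50) creates closure capturing base = 50.
Step 2: f() returns the captured base = 50.
Step 3: result = 50

The answer is 50.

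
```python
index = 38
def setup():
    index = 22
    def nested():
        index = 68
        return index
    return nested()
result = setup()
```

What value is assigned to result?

Step 1: Three scopes define index: global (38), setup (22), nested (68).
Step 2: nested() has its own local index = 68, which shadows both enclosing and global.
Step 3: result = 68 (local wins in LEGB)

The answer is 68.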